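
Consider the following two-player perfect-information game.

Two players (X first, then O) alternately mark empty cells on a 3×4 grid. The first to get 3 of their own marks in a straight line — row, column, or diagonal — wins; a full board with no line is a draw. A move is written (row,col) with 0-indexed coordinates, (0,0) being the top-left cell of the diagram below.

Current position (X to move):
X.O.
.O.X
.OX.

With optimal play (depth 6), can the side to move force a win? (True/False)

X winning at [X.O./.O.X/.OX.]: False

[X.O./.O.X/.OX.] X move#1: (0,1):-1/XXO./.O.X/.OX.*, (0,3):-1/X.OX/.O.X/.OX., (1,0):-1/X.O./XO.X/.OX., (1,2):-1/X.O./.OXX/.OX., (2,0):-1/X.O./.O.X/XOX., (2,3):-1/X.O./.O.X/.OXX
[XXO./.O.X/.OX.] O move#2: (0,3):+1/XXOO/.O.X/.OX.*, (1,0):+1/XXO./OO.X/.OX., (1,2):+1/XXO./.OOX/.OX., (2,0):+1/XXO./.O.X/OOX., (2,3):+0/XXO./.O.X/.OXO
[XXOO/.O.X/.OX.] X move#3: (1,0):-1/XXOO/XO.X/.OX.*, (1,2):-1/XXOO/.OXX/.OX., (2,0):-1/XXOO/.O.X/XOX., (2,3):-1/XXOO/.O.X/.OXX
[XXOO/XO.X/.OX.] O move#4: (1,2):+1/XXOO/XOOX/.OX.*, (2,0):+1/XXOO/XO.X/OOX., (2,3):-1/XXOO/XO.X/.OXO
[XXOO/XOOX/.OX.] end (terminal -1, X#5); searched X.O./.O.X/.OX. to 6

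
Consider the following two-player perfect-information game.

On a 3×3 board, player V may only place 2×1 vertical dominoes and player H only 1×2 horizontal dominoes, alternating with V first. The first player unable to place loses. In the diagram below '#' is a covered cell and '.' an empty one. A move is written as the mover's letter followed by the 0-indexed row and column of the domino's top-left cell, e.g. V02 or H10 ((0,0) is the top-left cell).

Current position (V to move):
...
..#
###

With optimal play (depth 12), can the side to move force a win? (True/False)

V winning at [.../..#/###]: True

[.../..#/###] V move#1: V00:-1/#../#.#/###, V01:+1/.#./.##/###*
[.#./.##/###] end (terminal -1, H#2); searched .../..#/### to 12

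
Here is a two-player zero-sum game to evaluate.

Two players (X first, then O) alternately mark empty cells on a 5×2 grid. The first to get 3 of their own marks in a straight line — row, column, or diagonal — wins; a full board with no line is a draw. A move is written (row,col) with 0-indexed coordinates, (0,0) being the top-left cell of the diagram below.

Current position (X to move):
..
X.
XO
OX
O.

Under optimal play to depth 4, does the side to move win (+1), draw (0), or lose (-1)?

value(../X./XO/OX/O., X) = +1

ply 1, X at ../X./XO/OX/O. | (0,0)=+1→X./X./XO/OX/O.*; (0,1)=+0→.X/X./XO/OX/O.; (1,1)=+0→../XX/XO/OX/O.; (4,1)=+0→../X./XO/OX/OX
ply 2: X./X./XO/OX/O. is terminal -1 (O); from ../X./XO/OX/O. depth 4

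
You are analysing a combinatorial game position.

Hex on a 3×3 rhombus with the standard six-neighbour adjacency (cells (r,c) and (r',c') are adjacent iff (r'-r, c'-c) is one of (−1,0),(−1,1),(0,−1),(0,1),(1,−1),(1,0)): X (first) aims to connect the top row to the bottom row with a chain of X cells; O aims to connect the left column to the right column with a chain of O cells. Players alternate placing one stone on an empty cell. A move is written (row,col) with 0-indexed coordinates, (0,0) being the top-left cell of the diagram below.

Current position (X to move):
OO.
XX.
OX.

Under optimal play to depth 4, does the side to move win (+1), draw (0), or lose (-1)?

p1 X@[OO./XX./OX.]: (0,2)[OOX/XX./OX.]+1* (1,2)[OO./XXX/OX.]-1 (2,2)[OO./XX./OXX]-1
p2 O@[OOX/XX./OX.] terminal -1; root [OO./XX./OX.] d4

value(OO./XX./OX., X) = +1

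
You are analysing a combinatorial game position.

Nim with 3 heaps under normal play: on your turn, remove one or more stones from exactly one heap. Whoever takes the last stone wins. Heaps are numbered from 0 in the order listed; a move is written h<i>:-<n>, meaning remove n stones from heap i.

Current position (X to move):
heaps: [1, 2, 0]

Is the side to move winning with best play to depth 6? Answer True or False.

X winning at [(1,2,0)]: True

ply 1, X at (1,2,0) | h0:-1=-1→(0,2,0); h1:-1=+1→(1,1,0)*; h1:-2=-1→(1,0,0)
ply 2, O at (1,1,0) | h0:-1=-1→(0,1,0)*; h1:-1=-1→(1,0,0)
ply 3, X at (0,1,0) | h1:-1=+1→(0,0,0)*
ply 4: (0,0,0) is terminal -1 (O); from (1,2,0) depth 6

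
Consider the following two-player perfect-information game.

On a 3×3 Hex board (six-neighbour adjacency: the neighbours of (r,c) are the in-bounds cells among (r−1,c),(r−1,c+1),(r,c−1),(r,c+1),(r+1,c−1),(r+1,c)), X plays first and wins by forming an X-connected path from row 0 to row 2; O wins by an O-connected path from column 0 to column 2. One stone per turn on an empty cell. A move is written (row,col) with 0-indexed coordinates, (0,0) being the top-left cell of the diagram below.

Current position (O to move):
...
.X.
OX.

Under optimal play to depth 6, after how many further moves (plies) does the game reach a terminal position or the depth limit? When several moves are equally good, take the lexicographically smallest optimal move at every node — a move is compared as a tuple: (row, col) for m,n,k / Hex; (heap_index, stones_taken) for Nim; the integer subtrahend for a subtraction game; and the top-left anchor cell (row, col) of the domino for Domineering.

p1 O@[.../.X./OX.]: (0,0)[O../.X./OX.]-1* (0,1)[.O./.X./OX.]-1 (0,2)[..O/.X./OX.]-1 (1,0)[.../OX./OX.]-1 (1,2)[.../.XO/OX.]-1 (2,2)[.../.X./OXO]-1
p2 X@[O../.X./OX.]: (0,1)[OX./.X./OX.]+1* (0,2)[O.X/.X./OX.]+1 (1,0)[O../XX./OX.]+1 (1,2)[O../.XX/OX.]+1 (2,2)[O../.X./OXX]+1
p3 O@[OX./.X./OX.] terminal -1; root [.../.X./OX.] d6

PV length from [.../.X./OX.]: 2 plies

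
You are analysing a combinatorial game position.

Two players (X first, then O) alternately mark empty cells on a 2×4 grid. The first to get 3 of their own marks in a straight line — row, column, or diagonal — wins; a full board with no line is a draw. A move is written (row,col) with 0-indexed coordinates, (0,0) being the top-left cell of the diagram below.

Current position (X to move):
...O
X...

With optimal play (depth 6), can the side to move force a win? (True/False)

X winning at [...O/X...]: False

[...O/X...] X move#1: (0,0):+0/X..O/X...*, (0,1):+0/.X.O/X..., (0,2):+0/..XO/X..., (1,1):+0/...O/XX.., (1,2):+0/...O/X.X., (1,3):+0/...O/X..X
[X..O/X...] O move#2: (0,1):+0/XO.O/X...*, (0,2):+0/X.OO/X..., (1,1):+0/X..O/XO.., (1,2):+0/X..O/X.O., (1,3):+0/X..O/X..O
[XO.O/X...] X move#3: (0,2):+0/XOXO/X...*, (1,1):-1/XO.O/XX.., (1,2):-1/XO.O/X.X., (1,3):-1/XO.O/X..X
[XOXO/X...] O move#4: (1,1):+0/XOXO/XO..*, (1,2):+0/XOXO/X.O., (1,3):+0/XOXO/X..O
[XOXO/XO..] X move#5: (1,2):+0/XOXO/XOX.*, (1,3):+0/XOXO/XO.X
[XOXO/XOX.] O move#6: (1,3):+0/XOXO/XOXO*
[XOXO/XOXO] end (terminal +0, X#7); searched ...O/X... to 6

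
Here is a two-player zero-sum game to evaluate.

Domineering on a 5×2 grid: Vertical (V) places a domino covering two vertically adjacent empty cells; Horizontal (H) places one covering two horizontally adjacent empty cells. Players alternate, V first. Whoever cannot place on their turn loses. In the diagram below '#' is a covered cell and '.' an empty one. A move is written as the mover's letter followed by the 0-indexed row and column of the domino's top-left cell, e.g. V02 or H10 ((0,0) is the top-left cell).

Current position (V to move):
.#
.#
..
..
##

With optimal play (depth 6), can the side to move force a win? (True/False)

V winning at [.#/.#/../../##]: True

ply 1, V at .#/.#/../../## | V00=-1→##/##/../../##; V10=-1→.#/##/#./../##; V20=+1→.#/.#/#./#./##*; V21=+1→.#/.#/.#/.#/##
ply 2: .#/.#/#./#./## is terminal -1 (H); from .#/.#/../../## depth 6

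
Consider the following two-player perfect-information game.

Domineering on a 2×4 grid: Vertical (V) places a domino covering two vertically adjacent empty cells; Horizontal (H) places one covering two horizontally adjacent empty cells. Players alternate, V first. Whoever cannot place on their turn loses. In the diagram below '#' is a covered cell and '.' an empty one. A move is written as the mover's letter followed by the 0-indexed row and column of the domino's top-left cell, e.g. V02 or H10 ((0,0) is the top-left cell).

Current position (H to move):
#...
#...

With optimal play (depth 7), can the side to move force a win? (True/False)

[#.../#...] H move#1: H01:+1/###./#...*, H02:+1/#.##/#..., H11:+1/#.../###., H12:+1/#.../#.##
[###./#...] V move#2: V03:-1/####/#..#*
[####/#..#] H move#3: H11:+1/####/####*
[####/####] end (terminal -1, V#4); searched #.../#... to 7

H winning at [#.../#...]: True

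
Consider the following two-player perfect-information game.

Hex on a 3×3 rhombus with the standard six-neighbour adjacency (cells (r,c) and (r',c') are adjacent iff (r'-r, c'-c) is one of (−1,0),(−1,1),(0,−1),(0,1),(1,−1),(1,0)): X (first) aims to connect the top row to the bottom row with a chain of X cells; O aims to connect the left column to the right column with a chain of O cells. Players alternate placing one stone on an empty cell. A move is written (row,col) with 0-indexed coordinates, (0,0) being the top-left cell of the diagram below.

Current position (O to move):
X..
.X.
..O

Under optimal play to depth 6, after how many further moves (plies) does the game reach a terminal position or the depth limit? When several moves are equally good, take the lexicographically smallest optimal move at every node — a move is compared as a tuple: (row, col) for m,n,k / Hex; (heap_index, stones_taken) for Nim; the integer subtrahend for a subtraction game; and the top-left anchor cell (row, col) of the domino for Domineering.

PV length from [X../.X./..O]: 6 plies

p1 O@[X../.X./..O]: (0,1)[XO./.X./..O]-1* (0,2)[X.O/.X./..O]-1 (1,0)[X../OX./..O]-1 (1,2)[X../.XO/..O]-1 (2,0)[X../.X./O.O]-1 (2,1)[X../.X./.OO]-1
p2 X@[XO./.X./..O]: (0,2)[XOX/.X./..O]+1* (1,0)[XO./XX./..O]+1 (1,2)[XO./.XX/..O]+1 (2,0)[XO./.X./X.O]+1 (2,1)[XO./.X./.XO]+1
p3 O@[XOX/.X./..O]: (1,0)[XOX/OX./..O]-1* (1,2)[XOX/.XO/..O]-1 (2,0)[XOX/.X./O.O]-1 (2,1)[XOX/.X./.OO]-1
p4 X@[XOX/OX./..O]: (1,2)[XOX/OXX/..O]+1* (2,0)[XOX/OX./X.O]+1 (2,1)[XOX/OX./.XO]+1
p5 O@[XOX/OXX/..O]: (2,0)[XOX/OXX/O.O]-1* (2,1)[XOX/OXX/.OO]-1
p6 X@[XOX/OXX/O.O]: (2,1)[XOX/OXX/OXO]+1*
p7 O@[XOX/OXX/OXO] terminal -1; root [X../.X./..O] d6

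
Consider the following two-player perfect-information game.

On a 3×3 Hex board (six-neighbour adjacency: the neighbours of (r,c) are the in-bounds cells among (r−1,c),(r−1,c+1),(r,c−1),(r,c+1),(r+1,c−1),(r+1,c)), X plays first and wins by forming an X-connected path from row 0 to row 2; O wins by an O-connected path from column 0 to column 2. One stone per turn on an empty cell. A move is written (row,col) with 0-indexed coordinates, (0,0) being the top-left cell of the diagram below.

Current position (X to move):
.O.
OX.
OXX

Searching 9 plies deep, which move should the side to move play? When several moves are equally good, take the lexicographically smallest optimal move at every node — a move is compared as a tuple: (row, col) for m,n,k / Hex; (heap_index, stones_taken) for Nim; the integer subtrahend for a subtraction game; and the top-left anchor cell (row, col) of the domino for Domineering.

p1 X@[.O./OX./OXX]: (0,0)[XO./OX./OXX]-1 (0,2)[.OX/OX./OXX]+1* (1,2)[.O./OXX/OXX]-1
p2 O@[.OX/OX./OXX] terminal -1; root [.O./OX./OXX] d9

X's best at [.O./OX./OXX]: (0,2)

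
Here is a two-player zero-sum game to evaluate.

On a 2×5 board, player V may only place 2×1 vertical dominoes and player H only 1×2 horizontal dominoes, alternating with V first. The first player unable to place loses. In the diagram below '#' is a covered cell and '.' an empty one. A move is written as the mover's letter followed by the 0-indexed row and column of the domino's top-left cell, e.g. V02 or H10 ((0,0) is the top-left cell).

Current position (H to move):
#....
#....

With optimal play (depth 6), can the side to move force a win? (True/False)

ply 1, H at #..../#.... | H01=-1→###../#....; H02=+1→#.##./#....*; H03=-1→#..##/#....; H11=-1→#..../###..; H12=+1→#..../#.##.; H13=-1→#..../#..##
ply 2, V at #.##./#.... | V01=-1→####./##...*; V04=-1→#.###/#...#
ply 3, H at ####./##... | H12=-1→####./####.; H13=+1→####./##.##*
ply 4: ####./##.## is terminal -1 (V); from #..../#.... depth 6

H winning at [#..../#....]: True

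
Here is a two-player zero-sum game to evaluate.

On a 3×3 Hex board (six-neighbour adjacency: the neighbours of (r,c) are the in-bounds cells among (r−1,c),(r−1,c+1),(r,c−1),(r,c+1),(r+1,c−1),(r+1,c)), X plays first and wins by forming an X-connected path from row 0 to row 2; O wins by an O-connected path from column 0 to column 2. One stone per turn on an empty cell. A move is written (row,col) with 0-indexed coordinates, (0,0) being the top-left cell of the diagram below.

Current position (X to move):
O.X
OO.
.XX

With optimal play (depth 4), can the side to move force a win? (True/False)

p1 X@[O.X/OO./.XX]: (0,1)[OXX/OO./.XX]-1 (1,2)[O.X/OOX/.XX]+1* (2,0)[O.X/OO./XXX]-1
p2 O@[O.X/OOX/.XX] terminal -1; root [O.X/OO./.XX] d4

X winning at [O.X/OO./.XX]: True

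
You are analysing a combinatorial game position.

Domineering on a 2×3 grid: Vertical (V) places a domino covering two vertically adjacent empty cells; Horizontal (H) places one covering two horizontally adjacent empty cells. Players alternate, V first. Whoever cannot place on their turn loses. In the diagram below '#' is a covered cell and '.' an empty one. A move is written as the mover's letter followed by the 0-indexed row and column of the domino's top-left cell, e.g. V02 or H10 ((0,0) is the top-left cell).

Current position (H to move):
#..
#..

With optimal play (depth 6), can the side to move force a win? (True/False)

H winning at [#../#..]: True

[#../#..] H move#1: H01:+1/###/#..*, H11:+1/#../###
[###/#..] end (terminal -1, V#2); searched #../#.. to 6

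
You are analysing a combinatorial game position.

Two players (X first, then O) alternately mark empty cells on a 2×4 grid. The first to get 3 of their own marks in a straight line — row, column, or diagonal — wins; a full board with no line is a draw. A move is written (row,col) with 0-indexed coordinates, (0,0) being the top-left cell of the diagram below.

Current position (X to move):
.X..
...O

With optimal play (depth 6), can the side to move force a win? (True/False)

[.X../...O] X move#1: (0,0):+0/XX../...O, (0,2):+1/.XX./...O*, (0,3):+0/.X.X/...O, (1,0):+0/.X../X..O, (1,1):+0/.X../.X.O, (1,2):+0/.X../..XO
[.XX./...O] O move#2: (0,0):-1/OXX./...O*, (0,3):-1/.XXO/...O, (1,0):-1/.XX./O..O, (1,1):-1/.XX./.O.O, (1,2):-1/.XX./..OO
[OXX./...O] X move#3: (0,3):+1/OXXX/...O*, (1,0):+0/OXX./X..O, (1,1):+0/OXX./.X.O, (1,2):+0/OXX./..XO
[OXXX/...O] end (terminal -1, O#4); searched .X../...O to 6

X winning at [.X../...O]: True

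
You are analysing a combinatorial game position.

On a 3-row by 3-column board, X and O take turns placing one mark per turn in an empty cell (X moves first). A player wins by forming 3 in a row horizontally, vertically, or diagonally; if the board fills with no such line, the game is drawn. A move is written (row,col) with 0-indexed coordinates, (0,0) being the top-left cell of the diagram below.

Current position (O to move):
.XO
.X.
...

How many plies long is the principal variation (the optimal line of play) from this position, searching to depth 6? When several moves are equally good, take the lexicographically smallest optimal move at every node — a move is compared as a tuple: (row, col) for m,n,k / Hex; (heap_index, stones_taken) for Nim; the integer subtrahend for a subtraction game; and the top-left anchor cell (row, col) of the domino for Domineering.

PV length from [.XO/.X./...]: 6 plies

p1 O@[.XO/.X./...]: (0,0)[OXO/.X./...]-1 (1,0)[.XO/OX./...]-1 (1,2)[.XO/.XO/...]-1 (2,0)[.XO/.X./O..]-1 (2,1)[.XO/.X./.O.]+0* (2,2)[.XO/.X./..O]-1
p2 X@[.XO/.X./.O.]: (0,0)[XXO/.X./.O.]-1 (1,0)[.XO/XX./.O.]+0* (1,2)[.XO/.XX/.O.]+0 (2,0)[.XO/.X./XO.]+0 (2,2)[.XO/.X./.OX]+0
p3 O@[.XO/XX./.O.]: (0,0)[OXO/XX./.O.]-1 (1,2)[.XO/XXO/.O.]+0* (2,0)[.XO/XX./OO.]-1 (2,2)[.XO/XX./.OO]-1
p4 X@[.XO/XXO/.O.]: (0,0)[XXO/XXO/.O.]-1 (2,0)[.XO/XXO/XO.]-1 (2,2)[.XO/XXO/.OX]+0*
p5 O@[.XO/XXO/.OX]: (0,0)[OXO/XXO/.OX]+0* (2,0)[.XO/XXO/OOX]-1
p6 X@[OXO/XXO/.OX]: (2,0)[OXO/XXO/XOX]+0*
p7 O@[OXO/XXO/XOX] terminal +0; root [.XO/.X./...] d6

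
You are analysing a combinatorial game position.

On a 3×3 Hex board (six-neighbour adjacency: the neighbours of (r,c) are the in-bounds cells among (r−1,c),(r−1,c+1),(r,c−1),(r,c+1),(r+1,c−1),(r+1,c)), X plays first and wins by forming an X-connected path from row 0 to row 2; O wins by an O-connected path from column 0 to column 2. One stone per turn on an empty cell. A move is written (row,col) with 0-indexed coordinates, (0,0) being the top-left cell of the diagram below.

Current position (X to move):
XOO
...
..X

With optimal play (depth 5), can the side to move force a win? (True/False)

X winning at [XOO/.../..X]: True

ply 1, X at XOO/.../..X | (1,0)=+1→XOO/X../..X*; (1,1)=-1→XOO/.X./..X; (1,2)=-1→XOO/..X/..X; (2,0)=-1→XOO/.../X.X; (2,1)=-1→XOO/.../.XX
ply 2, O at XOO/X../..X | (1,1)=-1→XOO/XO./..X*; (1,2)=-1→XOO/X.O/..X; (2,0)=-1→XOO/X../O.X; (2,1)=-1→XOO/X../.OX
ply 3, X at XOO/XO./..X | (1,2)=-1→XOO/XOX/..X; (2,0)=+1→XOO/XO./X.X*; (2,1)=-1→XOO/XO./.XX
ply 4: XOO/XO./X.X is terminal -1 (O); from XOO/.../..X depth 5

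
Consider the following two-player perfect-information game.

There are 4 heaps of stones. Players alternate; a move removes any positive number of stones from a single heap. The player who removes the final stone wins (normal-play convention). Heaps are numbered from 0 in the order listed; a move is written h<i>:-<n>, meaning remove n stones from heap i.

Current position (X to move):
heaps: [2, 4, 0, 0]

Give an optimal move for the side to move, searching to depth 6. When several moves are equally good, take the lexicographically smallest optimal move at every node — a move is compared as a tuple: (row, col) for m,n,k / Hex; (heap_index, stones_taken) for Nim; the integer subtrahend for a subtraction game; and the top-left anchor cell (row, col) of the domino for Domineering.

X's best at [(2,4,0,0)]: h1:-2

ply 1, X at (2,4,0,0) | h0:-1=-1→(1,4,0,0); h0:-2=-1→(0,4,0,0); h1:-1=-1→(2,3,0,0); h1:-2=+1→(2,2,0,0)*; h1:-3=-1→(2,1,0,0); h1:-4=-1→(2,0,0,0)
ply 2, O at (2,2,0,0) | h0:-1=-1→(1,2,0,0)*; h0:-2=-1→(0,2,0,0); h1:-1=-1→(2,1,0,0); h1:-2=-1→(2,0,0,0)
ply 3, X at (1,2,0,0) | h0:-1=-1→(0,2,0,0); h1:-1=+1→(1,1,0,0)*; h1:-2=-1→(1,0,0,0)
ply 4, O at (1,1,0,0) | h0:-1=-1→(0,1,0,0)*; h1:-1=-1→(1,0,0,0)
ply 5, X at (0,1,0,0) | h1:-1=+1→(0,0,0,0)*
ply 6: (0,0,0,0) is terminal -1 (O); from (2,4,0,0) depth 6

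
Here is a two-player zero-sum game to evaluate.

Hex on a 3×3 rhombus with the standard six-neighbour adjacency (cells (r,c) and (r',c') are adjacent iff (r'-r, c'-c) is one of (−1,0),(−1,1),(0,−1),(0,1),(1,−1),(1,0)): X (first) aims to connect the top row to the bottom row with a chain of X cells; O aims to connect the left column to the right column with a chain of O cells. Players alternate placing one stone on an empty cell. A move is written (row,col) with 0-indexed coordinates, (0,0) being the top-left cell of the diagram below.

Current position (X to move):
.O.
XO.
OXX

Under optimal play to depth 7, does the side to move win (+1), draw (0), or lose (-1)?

ply 1, X at .O./XO./OXX | (0,0)=-1→XO./XO./OXX*; (0,2)=-1→.OX/XO./OXX; (1,2)=-1→.O./XOX/OXX
ply 2, O at XO./XO./OXX | (0,2)=+1→XOO/XO./OXX*; (1,2)=+1→XO./XOO/OXX
ply 3: XOO/XO./OXX is terminal -1 (X); from .O./XO./OXX depth 7

value(.O./XO./OXX, X) = -1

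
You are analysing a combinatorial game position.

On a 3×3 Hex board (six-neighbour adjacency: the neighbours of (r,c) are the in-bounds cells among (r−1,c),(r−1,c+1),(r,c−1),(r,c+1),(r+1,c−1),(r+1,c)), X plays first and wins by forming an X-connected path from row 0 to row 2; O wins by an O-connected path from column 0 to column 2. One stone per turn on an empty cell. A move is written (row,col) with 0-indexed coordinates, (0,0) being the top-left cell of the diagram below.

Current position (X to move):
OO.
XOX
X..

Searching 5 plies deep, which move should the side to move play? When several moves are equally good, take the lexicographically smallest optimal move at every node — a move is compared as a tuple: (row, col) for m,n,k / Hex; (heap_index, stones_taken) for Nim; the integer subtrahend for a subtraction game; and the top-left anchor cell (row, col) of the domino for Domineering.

X's best at [OO./XOX/X..]: (0,2)

ply 1, X at OO./XOX/X.. | (0,2)=+1→OOX/XOX/X..*; (2,1)=-1→OO./XOX/XX.; (2,2)=-1→OO./XOX/X.X
ply 2, O at OOX/XOX/X.. | (2,1)=-1→OOX/XOX/XO.*; (2,2)=-1→OOX/XOX/X.O
ply 3, X at OOX/XOX/XO. | (2,2)=+1→OOX/XOX/XOX*
ply 4: OOX/XOX/XOX is terminal -1 (O); from OO./XOX/X.. depth 5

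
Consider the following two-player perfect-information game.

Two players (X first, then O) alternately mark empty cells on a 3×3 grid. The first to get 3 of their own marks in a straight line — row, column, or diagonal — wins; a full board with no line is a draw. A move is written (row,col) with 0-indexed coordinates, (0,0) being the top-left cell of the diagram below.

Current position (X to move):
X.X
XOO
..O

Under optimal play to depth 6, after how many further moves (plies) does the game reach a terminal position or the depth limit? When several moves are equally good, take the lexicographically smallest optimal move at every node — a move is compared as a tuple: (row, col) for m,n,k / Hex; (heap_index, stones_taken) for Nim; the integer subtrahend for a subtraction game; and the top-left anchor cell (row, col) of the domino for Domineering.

ply 1, X at X.X/XOO/..O | (0,1)=+1→XXX/XOO/..O*; (2,0)=+1→X.X/XOO/X.O; (2,1)=+1→X.X/XOO/.XO
ply 2: XXX/XOO/..O is terminal -1 (O); from X.X/XOO/..O depth 6

PV length from [X.X/XOO/..O]: 1 ply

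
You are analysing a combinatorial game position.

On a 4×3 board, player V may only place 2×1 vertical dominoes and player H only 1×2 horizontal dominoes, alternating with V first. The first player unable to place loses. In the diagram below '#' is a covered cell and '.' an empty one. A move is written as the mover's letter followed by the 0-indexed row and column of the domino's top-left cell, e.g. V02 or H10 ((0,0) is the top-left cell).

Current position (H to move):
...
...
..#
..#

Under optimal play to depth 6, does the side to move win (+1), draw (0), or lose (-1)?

[.../.../..#/..#] H move#1: H00:-1/##./.../..#/..#*, H01:-1/.##/.../..#/..#, H10:-1/.../##./..#/..#, H11:-1/.../.##/..#/..#, H20:-1/.../.../###/..#, H30:-1/.../.../..#/###
[##./.../..#/..#] V move#2: V02:-1/###/..#/..#/..#, V10:+1/##./#../#.#/..#*, V11:+1/##./.#./.##/..#, V20:+1/##./.../#.#/#.#, V21:+1/##./.../.##/.##
[##./#../#.#/..#] H move#3: H11:-1/##./###/#.#/..#*, H30:-1/##./#../#.#/###
[##./###/#.#/..#] V move#4: V21:+1/##./###/###/.##*
[##./###/###/.##] end (terminal -1, H#5); searched .../.../..#/..# to 6

value(.../.../..#/..#, H) = -1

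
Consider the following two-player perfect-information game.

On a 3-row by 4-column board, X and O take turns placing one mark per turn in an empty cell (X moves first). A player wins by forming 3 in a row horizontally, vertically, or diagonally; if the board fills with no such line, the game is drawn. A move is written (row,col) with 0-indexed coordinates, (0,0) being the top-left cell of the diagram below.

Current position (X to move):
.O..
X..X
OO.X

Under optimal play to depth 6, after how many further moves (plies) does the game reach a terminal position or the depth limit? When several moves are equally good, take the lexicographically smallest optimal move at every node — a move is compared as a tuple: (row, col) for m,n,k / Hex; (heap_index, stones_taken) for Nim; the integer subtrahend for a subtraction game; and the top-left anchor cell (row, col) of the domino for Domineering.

PV length from [.O../X..X/OO.X]: 1 ply

p1 X@[.O../X..X/OO.X]: (0,0)[XO../X..X/OO.X]-1 (0,2)[.OX./X..X/OO.X]-1 (0,3)[.O.X/X..X/OO.X]+1* (1,1)[.O../XX.X/OO.X]-1 (1,2)[.O../X.XX/OO.X]-1 (2,2)[.O../X..X/OOXX]-1
p2 O@[.O.X/X..X/OO.X] terminal -1; root [.O../X..X/OO.X] d6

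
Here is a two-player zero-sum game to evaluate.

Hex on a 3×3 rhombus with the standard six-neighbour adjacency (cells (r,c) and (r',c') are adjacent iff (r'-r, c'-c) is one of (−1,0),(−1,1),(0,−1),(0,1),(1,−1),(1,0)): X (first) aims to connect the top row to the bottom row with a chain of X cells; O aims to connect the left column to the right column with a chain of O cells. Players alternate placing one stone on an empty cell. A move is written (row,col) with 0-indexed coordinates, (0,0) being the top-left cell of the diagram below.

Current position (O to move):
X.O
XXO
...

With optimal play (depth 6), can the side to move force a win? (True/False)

[X.O/XXO/...] O move#1: (0,1):-1/XOO/XXO/...*, (2,0):-1/X.O/XXO/O.., (2,1):-1/X.O/XXO/.O., (2,2):-1/X.O/XXO/..O
[XOO/XXO/...] X move#2: (2,0):+1/XOO/XXO/X..*, (2,1):+1/XOO/XXO/.X., (2,2):+1/XOO/XXO/..X
[XOO/XXO/X..] end (terminal -1, O#3); searched X.O/XXO/... to 6

O winning at [X.O/XXO/...]: False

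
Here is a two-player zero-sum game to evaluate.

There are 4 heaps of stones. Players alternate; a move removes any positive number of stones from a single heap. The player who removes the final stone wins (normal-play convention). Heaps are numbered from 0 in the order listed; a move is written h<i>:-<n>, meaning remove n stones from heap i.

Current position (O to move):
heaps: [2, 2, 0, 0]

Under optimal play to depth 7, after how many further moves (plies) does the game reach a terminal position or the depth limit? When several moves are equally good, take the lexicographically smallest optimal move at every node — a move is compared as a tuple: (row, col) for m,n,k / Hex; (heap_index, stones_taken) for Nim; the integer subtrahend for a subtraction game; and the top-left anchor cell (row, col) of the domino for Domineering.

[(2,2,0,0)] O move#1: h0:-1:-1/(1,2,0,0)*, h0:-2:-1/(0,2,0,0), h1:-1:-1/(2,1,0,0), h1:-2:-1/(2,0,0,0)
[(1,2,0,0)] X move#2: h0:-1:-1/(0,2,0,0), h1:-1:+1/(1,1,0,0)*, h1:-2:-1/(1,0,0,0)
[(1,1,0,0)] O move#3: h0:-1:-1/(0,1,0,0)*, h1:-1:-1/(1,0,0,0)
[(0,1,0,0)] X move#4: h1:-1:+1/(0,0,0,0)*
[(0,0,0,0)] end (terminal -1, O#5); searched (2,2,0,0) to 7

PV length from [(2,2,0,0)]: 4 plies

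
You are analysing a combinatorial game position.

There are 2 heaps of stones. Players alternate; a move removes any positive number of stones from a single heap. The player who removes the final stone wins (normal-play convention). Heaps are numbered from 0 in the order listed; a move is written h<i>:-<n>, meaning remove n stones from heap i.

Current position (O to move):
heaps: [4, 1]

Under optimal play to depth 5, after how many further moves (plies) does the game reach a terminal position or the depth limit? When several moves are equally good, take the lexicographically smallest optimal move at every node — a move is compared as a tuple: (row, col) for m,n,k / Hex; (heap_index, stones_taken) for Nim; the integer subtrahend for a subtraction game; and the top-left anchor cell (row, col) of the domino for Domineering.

ply 1, O at (4,1) | h0:-1=-1→(3,1); h0:-2=-1→(2,1); h0:-3=+1→(1,1)*; h0:-4=-1→(0,1); h1:-1=-1→(4,0)
ply 2, X at (1,1) | h0:-1=-1→(0,1)*; h1:-1=-1→(1,0)
ply 3, O at (0,1) | h1:-1=+1→(0,0)*
ply 4: (0,0) is terminal -1 (X); from (4,1) depth 5

PV length from [(4,1)]: 3 plies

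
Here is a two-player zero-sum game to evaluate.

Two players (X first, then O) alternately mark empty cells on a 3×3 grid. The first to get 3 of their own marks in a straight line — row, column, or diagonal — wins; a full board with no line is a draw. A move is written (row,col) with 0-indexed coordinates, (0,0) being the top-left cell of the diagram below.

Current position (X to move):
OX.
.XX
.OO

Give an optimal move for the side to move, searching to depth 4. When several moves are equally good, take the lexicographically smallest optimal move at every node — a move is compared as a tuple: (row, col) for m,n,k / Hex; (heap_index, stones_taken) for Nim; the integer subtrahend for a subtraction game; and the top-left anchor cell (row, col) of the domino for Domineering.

p1 X@[OX./.XX/.OO]: (0,2)[OXX/.XX/.OO]-1 (1,0)[OX./XXX/.OO]+1* (2,0)[OX./.XX/XOO]+1
p2 O@[OX./XXX/.OO] terminal -1; root [OX./.XX/.OO] d4

X's best at [OX./.XX/.OO]: (1,0)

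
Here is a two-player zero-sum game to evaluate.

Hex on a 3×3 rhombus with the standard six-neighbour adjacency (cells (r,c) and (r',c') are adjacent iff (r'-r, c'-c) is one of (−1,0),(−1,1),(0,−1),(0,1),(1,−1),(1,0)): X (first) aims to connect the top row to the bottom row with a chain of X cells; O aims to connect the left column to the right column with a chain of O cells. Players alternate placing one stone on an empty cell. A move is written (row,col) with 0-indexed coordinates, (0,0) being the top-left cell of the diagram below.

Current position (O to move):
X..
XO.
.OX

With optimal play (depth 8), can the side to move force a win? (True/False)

[X../XO./.OX] O move#1: (0,1):-1/XO./XO./.OX, (0,2):-1/X.O/XO./.OX, (1,2):-1/X../XOO/.OX, (2,0):+1/X../XO./OOX*
[X../XO./OOX] X move#2: (0,1):-1/XX./XO./OOX*, (0,2):-1/X.X/XO./OOX, (1,2):-1/X../XOX/OOX
[XX./XO./OOX] O move#3: (0,2):+1/XXO/XO./OOX*, (1,2):+1/XX./XOO/OOX
[XXO/XO./OOX] end (terminal -1, X#4); searched X../XO./.OX to 8

O winning at [X../XO./.OX]: True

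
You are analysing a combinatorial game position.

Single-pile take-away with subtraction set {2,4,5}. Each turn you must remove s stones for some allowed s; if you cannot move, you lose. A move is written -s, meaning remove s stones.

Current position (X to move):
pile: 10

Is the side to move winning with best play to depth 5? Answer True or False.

X winning at [10]: True

p1 X@[10]: -2[8]+1* -4[6]-1 -5[5]-1
p2 O@[8]: -2[6]-1* -4[4]-1 -5[3]-1
p3 X@[6]: -2[4]-1 -4[2]-1 -5[1]+1*
p4 O@[1] terminal -1; root [10] d5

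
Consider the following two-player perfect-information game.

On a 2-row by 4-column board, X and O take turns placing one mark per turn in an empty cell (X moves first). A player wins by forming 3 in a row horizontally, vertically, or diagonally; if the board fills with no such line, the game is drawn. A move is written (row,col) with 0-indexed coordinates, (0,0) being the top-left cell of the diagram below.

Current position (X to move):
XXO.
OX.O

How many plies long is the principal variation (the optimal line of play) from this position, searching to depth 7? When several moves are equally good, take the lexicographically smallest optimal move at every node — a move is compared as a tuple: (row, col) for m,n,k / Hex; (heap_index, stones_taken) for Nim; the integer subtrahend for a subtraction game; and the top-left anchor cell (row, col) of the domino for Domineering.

p1 X@[XXO./OX.O]: (0,3)[XXOX/OX.O]+0* (1,2)[XXO./OXXO]+0
p2 O@[XXOX/OX.O]: (1,2)[XXOX/OXOO]+0*
p3 X@[XXOX/OXOO] terminal +0; root [XXO./OX.O] d7

PV length from [XXO./OX.O]: 2 plies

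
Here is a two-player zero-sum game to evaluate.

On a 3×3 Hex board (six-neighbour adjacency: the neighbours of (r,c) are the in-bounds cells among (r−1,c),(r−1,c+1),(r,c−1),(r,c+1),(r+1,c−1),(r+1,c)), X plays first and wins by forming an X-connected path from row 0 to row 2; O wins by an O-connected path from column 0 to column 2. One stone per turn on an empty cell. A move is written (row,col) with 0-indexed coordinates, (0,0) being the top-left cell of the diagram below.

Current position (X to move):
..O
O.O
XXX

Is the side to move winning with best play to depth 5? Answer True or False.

ply 1, X at ..O/O.O/XXX | (0,0)=-1→X.O/O.O/XXX*; (0,1)=-1→.XO/O.O/XXX; (1,1)=-1→..O/OXO/XXX
ply 2, O at X.O/O.O/XXX | (0,1)=+1→XOO/O.O/XXX*; (1,1)=+1→X.O/OOO/XXX
ply 3: XOO/O.O/XXX is terminal -1 (X); from ..O/O.O/XXX depth 5

X winning at [..O/O.O/XXX]: False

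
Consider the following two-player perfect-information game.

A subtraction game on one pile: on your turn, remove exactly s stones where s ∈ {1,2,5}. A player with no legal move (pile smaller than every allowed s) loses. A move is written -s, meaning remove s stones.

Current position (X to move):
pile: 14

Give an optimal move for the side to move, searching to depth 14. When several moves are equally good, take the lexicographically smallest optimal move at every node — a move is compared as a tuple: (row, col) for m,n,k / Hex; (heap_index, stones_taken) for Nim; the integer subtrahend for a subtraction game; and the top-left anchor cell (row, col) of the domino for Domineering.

[14] X move#1: -1:-1/13, -2:+1/12*, -5:+1/9
[12] O move#2: -1:-1/11*, -2:-1/10, -5:-1/7
[11] X move#3: -1:-1/10, -2:+1/9*, -5:+1/6
[9] O move#4: -1:-1/8*, -2:-1/7, -5:-1/4
[8] X move#5: -1:-1/7, -2:+1/6*, -5:+1/3
[6] O move#6: -1:-1/5*, -2:-1/4, -5:-1/1
[5] X move#7: -1:-1/4, -2:+1/3*, -5:+1/0
[3] O move#8: -1:-1/2*, -2:-1/1
[2] X move#9: -1:-1/1, -2:+1/0*
[0] end (terminal -1, O#10); searched 14 to 14

X's best at [14]: -2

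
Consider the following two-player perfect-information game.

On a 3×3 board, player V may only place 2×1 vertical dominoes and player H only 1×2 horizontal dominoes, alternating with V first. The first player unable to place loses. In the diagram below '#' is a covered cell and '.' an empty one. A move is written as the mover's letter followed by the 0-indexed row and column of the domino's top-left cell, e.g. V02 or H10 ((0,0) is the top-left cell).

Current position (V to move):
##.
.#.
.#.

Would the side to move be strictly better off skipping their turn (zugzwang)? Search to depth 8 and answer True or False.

zugzwang(##./.#./.#., V) = False

[##./.#./.#.] V move#1: V02:+1/###/.##/.#.*, V10:+1/##./##./##., V12:+1/##./.##/.##
[###/.##/.#.] end (terminal -1, H#2); searched ##./.#./.#. to 8
suppose V passes — search the same position with H to move:
pass> [##./.#./.#.] end (terminal -1, H#1); searched ##./.#./.#. to 8
for V: play +1, pass +1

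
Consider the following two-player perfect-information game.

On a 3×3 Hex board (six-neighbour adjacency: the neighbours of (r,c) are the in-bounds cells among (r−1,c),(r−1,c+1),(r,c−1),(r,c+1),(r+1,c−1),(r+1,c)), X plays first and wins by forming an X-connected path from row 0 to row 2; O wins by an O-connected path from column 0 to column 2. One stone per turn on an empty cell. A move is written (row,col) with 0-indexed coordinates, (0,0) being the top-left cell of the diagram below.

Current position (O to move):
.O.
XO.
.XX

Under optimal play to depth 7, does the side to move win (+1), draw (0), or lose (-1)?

[.O./XO./.XX] O move#1: (0,0):+1/OO./XO./.XX*, (0,2):+1/.OO/XO./.XX, (1,2):+1/.O./XOO/.XX, (2,0):+1/.O./XO./OXX
[OO./XO./.XX] X move#2: (0,2):-1/OOX/XO./.XX*, (1,2):-1/OO./XOX/.XX, (2,0):-1/OO./XO./XXX
[OOX/XO./.XX] O move#3: (1,2):+1/OOX/XOO/.XX*, (2,0):-1/OOX/XO./OXX
[OOX/XOO/.XX] end (terminal -1, X#4); searched .O./XO./.XX to 7

value(.O./XO./.XX, O) = +1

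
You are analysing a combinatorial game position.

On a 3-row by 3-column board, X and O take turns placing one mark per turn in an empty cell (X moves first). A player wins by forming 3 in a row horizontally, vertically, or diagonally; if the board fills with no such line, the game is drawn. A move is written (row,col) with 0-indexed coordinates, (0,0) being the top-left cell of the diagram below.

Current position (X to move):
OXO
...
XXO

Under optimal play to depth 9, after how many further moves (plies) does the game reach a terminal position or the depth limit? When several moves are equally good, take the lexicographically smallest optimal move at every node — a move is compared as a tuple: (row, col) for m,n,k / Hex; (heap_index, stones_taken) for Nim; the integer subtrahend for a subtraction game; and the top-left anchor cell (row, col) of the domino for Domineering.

PV length from [OXO/.../XXO]: 1 ply

[OXO/.../XXO] X move#1: (1,0):-1/OXO/X../XXO, (1,1):+1/OXO/.X./XXO*, (1,2):-1/OXO/..X/XXO
[OXO/.X./XXO] end (terminal -1, O#2); searched OXO/.../XXO to 9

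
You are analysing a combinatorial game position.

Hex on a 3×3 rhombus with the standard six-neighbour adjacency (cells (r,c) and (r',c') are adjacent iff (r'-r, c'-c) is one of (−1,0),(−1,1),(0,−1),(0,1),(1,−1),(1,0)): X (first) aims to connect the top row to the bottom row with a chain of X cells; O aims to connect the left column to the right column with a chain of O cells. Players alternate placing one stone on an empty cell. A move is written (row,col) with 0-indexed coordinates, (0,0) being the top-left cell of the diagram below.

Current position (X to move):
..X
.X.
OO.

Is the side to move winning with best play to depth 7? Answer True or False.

[..X/.X./OO.] X move#1: (0,0):-1/X.X/.X./OO.*, (0,1):-1/.XX/.X./OO., (1,0):-1/..X/XX./OO., (1,2):-1/..X/.XX/OO., (2,2):-1/..X/.X./OOX
[X.X/.X./OO.] O move#2: (0,1):+1/XOX/.X./OO.*, (1,0):+1/X.X/OX./OO., (1,2):+1/X.X/.XO/OO., (2,2):+1/X.X/.X./OOO
[XOX/.X./OO.] X move#3: (1,0):-1/XOX/XX./OO.*, (1,2):-1/XOX/.XX/OO., (2,2):-1/XOX/.X./OOX
[XOX/XX./OO.] O move#4: (1,2):+1/XOX/XXO/OO.*, (2,2):+1/XOX/XX./OOO
[XOX/XXO/OO.] end (terminal -1, X#5); searched ..X/.X./OO. to 7

X winning at [..X/.X./OO.]: False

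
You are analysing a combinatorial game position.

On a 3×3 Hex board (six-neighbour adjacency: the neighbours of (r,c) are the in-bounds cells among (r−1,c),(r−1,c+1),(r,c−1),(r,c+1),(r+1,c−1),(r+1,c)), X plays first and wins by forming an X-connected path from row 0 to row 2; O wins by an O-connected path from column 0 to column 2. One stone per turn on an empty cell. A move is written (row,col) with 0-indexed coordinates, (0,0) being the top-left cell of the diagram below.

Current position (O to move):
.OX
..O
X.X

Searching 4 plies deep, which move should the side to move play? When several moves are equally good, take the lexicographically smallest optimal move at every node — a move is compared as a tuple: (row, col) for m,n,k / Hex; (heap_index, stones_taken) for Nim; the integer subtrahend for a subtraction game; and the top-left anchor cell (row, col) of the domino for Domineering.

ply 1, O at .OX/..O/X.X | (0,0)=-1→OOX/..O/X.X; (1,0)=-1→.OX/O.O/X.X; (1,1)=+1→.OX/.OO/X.X*; (2,1)=-1→.OX/..O/XOX
ply 2, X at .OX/.OO/X.X | (0,0)=-1→XOX/.OO/X.X*; (1,0)=-1→.OX/XOO/X.X; (2,1)=-1→.OX/.OO/XXX
ply 3, O at XOX/.OO/X.X | (1,0)=+1→XOX/OOO/X.X*; (2,1)=-1→XOX/.OO/XOX
ply 4: XOX/OOO/X.X is terminal -1 (X); from .OX/..O/X.X depth 4

O's best at [.OX/..O/X.X]: (1,1)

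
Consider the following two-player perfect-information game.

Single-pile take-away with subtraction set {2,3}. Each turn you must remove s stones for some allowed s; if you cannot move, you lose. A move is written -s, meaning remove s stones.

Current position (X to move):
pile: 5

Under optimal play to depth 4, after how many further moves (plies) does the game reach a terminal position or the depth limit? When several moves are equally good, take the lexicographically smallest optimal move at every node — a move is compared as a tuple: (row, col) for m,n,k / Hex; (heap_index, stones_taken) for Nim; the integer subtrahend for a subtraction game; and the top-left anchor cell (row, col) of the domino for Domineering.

PV length from [5]: 2 plies

p1 X@[5]: -2[3]-1* -3[2]-1
p2 O@[3]: -2[1]+1* -3[0]+1
p3 X@[1] terminal -1; root [5] d4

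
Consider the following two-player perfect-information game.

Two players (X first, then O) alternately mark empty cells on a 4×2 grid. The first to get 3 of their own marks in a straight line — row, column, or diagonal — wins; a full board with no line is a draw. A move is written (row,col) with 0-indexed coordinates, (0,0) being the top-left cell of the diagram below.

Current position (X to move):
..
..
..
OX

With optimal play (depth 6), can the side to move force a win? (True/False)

X winning at [../../../OX]: False

[../../../OX] X move#1: (0,0):+0/X./../../OX*, (0,1):+0/.X/../../OX, (1,0):+0/../X./../OX, (1,1):+0/../.X/../OX, (2,0):+0/../../X./OX, (2,1):+0/../../.X/OX
[X./../../OX] O move#2: (0,1):+0/XO/../../OX*, (1,0):+0/X./O./../OX, (1,1):+0/X./.O/../OX, (2,0):+0/X./../O./OX, (2,1):+0/X./../.O/OX
[XO/../../OX] X move#3: (1,0):+0/XO/X./../OX*, (1,1):+0/XO/.X/../OX, (2,0):+0/XO/../X./OX, (2,1):+0/XO/../.X/OX
[XO/X./../OX] O move#4: (1,1):-1/XO/XO/../OX, (2,0):+0/XO/X./O./OX*, (2,1):-1/XO/X./.O/OX
[XO/X./O./OX] X move#5: (1,1):+0/XO/XX/O./OX*, (2,1):+0/XO/X./OX/OX
[XO/XX/O./OX] O move#6: (2,1):+0/XO/XX/OO/OX*
[XO/XX/OO/OX] end (terminal +0, X#7); searched ../../../OX to 6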